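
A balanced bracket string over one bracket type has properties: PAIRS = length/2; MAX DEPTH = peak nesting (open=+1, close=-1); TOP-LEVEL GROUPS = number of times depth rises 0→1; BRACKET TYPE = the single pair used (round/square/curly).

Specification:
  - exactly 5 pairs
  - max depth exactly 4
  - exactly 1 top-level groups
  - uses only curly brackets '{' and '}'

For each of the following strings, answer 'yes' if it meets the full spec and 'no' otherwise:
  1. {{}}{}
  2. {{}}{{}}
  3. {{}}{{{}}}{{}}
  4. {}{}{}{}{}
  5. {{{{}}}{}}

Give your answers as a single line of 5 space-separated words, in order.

String 1 '{{}}{}': depth seq [1 2 1 0 1 0]
  -> pairs=3 depth=2 groups=2 -> no
String 2 '{{}}{{}}': depth seq [1 2 1 0 1 2 1 0]
  -> pairs=4 depth=2 groups=2 -> no
String 3 '{{}}{{{}}}{{}}': depth seq [1 2 1 0 1 2 3 2 1 0 1 2 1 0]
  -> pairs=7 depth=3 groups=3 -> no
String 4 '{}{}{}{}{}': depth seq [1 0 1 0 1 0 1 0 1 0]
  -> pairs=5 depth=1 groups=5 -> no
String 5 '{{{{}}}{}}': depth seq [1 2 3 4 3 2 1 2 1 0]
  -> pairs=5 depth=4 groups=1 -> yes

Answer: no no no no yes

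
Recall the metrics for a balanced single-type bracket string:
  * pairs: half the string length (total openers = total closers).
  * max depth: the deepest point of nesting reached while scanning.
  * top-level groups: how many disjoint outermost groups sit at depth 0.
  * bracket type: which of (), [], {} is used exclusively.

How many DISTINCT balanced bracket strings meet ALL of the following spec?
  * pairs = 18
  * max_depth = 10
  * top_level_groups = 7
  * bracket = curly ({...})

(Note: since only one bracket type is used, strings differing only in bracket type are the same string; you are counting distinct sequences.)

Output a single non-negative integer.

Spec: pairs=18 depth=10 groups=7
Count(depth <= 10) = 8350888
Count(depth <= 9) = 8348809
Count(depth == 10) = 8350888 - 8348809 = 2079

Answer: 2079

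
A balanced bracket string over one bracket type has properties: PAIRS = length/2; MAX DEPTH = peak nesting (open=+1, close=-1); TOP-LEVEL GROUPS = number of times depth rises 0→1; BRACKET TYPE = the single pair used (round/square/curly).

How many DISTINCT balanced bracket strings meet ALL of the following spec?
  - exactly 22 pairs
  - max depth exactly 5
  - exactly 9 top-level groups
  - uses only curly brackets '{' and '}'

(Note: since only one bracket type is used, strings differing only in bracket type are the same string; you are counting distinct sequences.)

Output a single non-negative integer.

Spec: pairs=22 depth=5 groups=9
Count(depth <= 5) = 301106862
Count(depth <= 4) = 191281059
Count(depth == 5) = 301106862 - 191281059 = 109825803

Answer: 109825803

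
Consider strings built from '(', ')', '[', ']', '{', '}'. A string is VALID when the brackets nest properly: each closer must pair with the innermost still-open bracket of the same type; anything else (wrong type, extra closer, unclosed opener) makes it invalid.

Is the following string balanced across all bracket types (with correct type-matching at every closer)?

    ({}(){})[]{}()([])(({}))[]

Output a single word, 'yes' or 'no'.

pos 0: push '('; stack = (
pos 1: push '{'; stack = ({
pos 2: '}' matches '{'; pop; stack = (
pos 3: push '('; stack = ((
pos 4: ')' matches '('; pop; stack = (
pos 5: push '{'; stack = ({
pos 6: '}' matches '{'; pop; stack = (
pos 7: ')' matches '('; pop; stack = (empty)
pos 8: push '['; stack = [
pos 9: ']' matches '['; pop; stack = (empty)
pos 10: push '{'; stack = {
pos 11: '}' matches '{'; pop; stack = (empty)
pos 12: push '('; stack = (
pos 13: ')' matches '('; pop; stack = (empty)
pos 14: push '('; stack = (
pos 15: push '['; stack = ([
pos 16: ']' matches '['; pop; stack = (
pos 17: ')' matches '('; pop; stack = (empty)
pos 18: push '('; stack = (
pos 19: push '('; stack = ((
pos 20: push '{'; stack = (({
pos 21: '}' matches '{'; pop; stack = ((
pos 22: ')' matches '('; pop; stack = (
pos 23: ')' matches '('; pop; stack = (empty)
pos 24: push '['; stack = [
pos 25: ']' matches '['; pop; stack = (empty)
end: stack empty → VALID
Verdict: properly nested → yes

Answer: yes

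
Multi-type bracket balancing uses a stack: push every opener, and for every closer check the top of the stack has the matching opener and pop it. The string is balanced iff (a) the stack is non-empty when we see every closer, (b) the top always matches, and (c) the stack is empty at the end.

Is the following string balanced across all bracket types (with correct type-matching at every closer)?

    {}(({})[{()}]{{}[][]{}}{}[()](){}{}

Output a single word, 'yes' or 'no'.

Answer: no

Derivation:
pos 0: push '{'; stack = {
pos 1: '}' matches '{'; pop; stack = (empty)
pos 2: push '('; stack = (
pos 3: push '('; stack = ((
pos 4: push '{'; stack = (({
pos 5: '}' matches '{'; pop; stack = ((
pos 6: ')' matches '('; pop; stack = (
pos 7: push '['; stack = ([
pos 8: push '{'; stack = ([{
pos 9: push '('; stack = ([{(
pos 10: ')' matches '('; pop; stack = ([{
pos 11: '}' matches '{'; pop; stack = ([
pos 12: ']' matches '['; pop; stack = (
pos 13: push '{'; stack = ({
pos 14: push '{'; stack = ({{
pos 15: '}' matches '{'; pop; stack = ({
pos 16: push '['; stack = ({[
pos 17: ']' matches '['; pop; stack = ({
pos 18: push '['; stack = ({[
pos 19: ']' matches '['; pop; stack = ({
pos 20: push '{'; stack = ({{
pos 21: '}' matches '{'; pop; stack = ({
pos 22: '}' matches '{'; pop; stack = (
pos 23: push '{'; stack = ({
pos 24: '}' matches '{'; pop; stack = (
pos 25: push '['; stack = ([
pos 26: push '('; stack = ([(
pos 27: ')' matches '('; pop; stack = ([
pos 28: ']' matches '['; pop; stack = (
pos 29: push '('; stack = ((
pos 30: ')' matches '('; pop; stack = (
pos 31: push '{'; stack = ({
pos 32: '}' matches '{'; pop; stack = (
pos 33: push '{'; stack = ({
pos 34: '}' matches '{'; pop; stack = (
end: stack still non-empty (() → INVALID
Verdict: unclosed openers at end: ( → no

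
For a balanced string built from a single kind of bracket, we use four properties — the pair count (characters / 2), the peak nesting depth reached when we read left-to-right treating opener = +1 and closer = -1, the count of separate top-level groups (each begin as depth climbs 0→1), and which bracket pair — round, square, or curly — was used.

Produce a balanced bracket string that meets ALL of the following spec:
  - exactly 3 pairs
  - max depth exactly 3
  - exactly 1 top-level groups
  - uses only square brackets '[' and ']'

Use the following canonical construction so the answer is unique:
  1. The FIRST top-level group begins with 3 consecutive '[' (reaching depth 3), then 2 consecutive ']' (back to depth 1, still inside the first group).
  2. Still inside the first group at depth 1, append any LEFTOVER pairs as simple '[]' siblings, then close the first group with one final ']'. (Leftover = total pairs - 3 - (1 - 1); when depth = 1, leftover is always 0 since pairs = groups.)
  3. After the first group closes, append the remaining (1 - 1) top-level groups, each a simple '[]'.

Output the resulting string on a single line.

Spec: pairs=3 depth=3 groups=1
Leftover pairs = 3 - 3 - (1-1) = 0
First group: deep chain of depth 3 + 0 sibling pairs
Remaining 0 groups: simple '[]' each

Answer: [[[]]]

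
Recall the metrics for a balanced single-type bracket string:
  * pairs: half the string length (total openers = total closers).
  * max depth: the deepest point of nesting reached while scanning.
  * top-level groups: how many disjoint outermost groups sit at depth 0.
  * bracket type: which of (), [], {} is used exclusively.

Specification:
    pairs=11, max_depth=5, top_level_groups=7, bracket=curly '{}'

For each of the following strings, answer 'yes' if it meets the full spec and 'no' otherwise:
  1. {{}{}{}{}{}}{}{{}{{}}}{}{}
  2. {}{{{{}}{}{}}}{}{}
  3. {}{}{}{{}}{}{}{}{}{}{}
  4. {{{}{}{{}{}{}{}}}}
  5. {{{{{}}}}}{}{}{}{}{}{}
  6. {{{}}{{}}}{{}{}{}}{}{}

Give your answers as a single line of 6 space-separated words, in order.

Answer: no no no no yes no

Derivation:
String 1 '{{}{}{}{}{}}{}{{}{{}}}{}{}': depth seq [1 2 1 2 1 2 1 2 1 2 1 0 1 0 1 2 1 2 3 2 1 0 1 0 1 0]
  -> pairs=13 depth=3 groups=5 -> no
String 2 '{}{{{{}}{}{}}}{}{}': depth seq [1 0 1 2 3 4 3 2 3 2 3 2 1 0 1 0 1 0]
  -> pairs=9 depth=4 groups=4 -> no
String 3 '{}{}{}{{}}{}{}{}{}{}{}': depth seq [1 0 1 0 1 0 1 2 1 0 1 0 1 0 1 0 1 0 1 0 1 0]
  -> pairs=11 depth=2 groups=10 -> no
String 4 '{{{}{}{{}{}{}{}}}}': depth seq [1 2 3 2 3 2 3 4 3 4 3 4 3 4 3 2 1 0]
  -> pairs=9 depth=4 groups=1 -> no
String 5 '{{{{{}}}}}{}{}{}{}{}{}': depth seq [1 2 3 4 5 4 3 2 1 0 1 0 1 0 1 0 1 0 1 0 1 0]
  -> pairs=11 depth=5 groups=7 -> yes
String 6 '{{{}}{{}}}{{}{}{}}{}{}': depth seq [1 2 3 2 1 2 3 2 1 0 1 2 1 2 1 2 1 0 1 0 1 0]
  -> pairs=11 depth=3 groups=4 -> no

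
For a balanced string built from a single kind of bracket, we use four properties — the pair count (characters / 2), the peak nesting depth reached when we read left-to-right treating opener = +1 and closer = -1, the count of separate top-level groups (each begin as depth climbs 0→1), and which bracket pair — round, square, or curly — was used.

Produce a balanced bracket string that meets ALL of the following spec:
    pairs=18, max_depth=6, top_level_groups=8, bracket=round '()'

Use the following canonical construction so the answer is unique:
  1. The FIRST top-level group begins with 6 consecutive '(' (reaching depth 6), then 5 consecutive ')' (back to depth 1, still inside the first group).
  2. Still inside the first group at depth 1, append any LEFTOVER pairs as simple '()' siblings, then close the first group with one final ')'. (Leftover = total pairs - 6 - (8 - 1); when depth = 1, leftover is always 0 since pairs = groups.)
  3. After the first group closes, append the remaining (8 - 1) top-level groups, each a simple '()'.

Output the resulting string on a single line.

Spec: pairs=18 depth=6 groups=8
Leftover pairs = 18 - 6 - (8-1) = 5
First group: deep chain of depth 6 + 5 sibling pairs
Remaining 7 groups: simple '()' each

Answer: (((((()))))()()()()())()()()()()()()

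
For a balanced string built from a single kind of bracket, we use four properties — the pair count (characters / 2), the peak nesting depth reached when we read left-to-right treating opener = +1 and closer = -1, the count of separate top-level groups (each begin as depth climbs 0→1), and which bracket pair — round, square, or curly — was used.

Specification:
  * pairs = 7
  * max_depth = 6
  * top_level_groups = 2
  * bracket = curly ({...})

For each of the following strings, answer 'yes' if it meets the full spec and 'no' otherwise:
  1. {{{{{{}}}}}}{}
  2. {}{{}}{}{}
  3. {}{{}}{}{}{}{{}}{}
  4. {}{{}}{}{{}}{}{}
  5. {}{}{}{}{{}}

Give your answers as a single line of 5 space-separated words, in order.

Answer: yes no no no no

Derivation:
String 1 '{{{{{{}}}}}}{}': depth seq [1 2 3 4 5 6 5 4 3 2 1 0 1 0]
  -> pairs=7 depth=6 groups=2 -> yes
String 2 '{}{{}}{}{}': depth seq [1 0 1 2 1 0 1 0 1 0]
  -> pairs=5 depth=2 groups=4 -> no
String 3 '{}{{}}{}{}{}{{}}{}': depth seq [1 0 1 2 1 0 1 0 1 0 1 0 1 2 1 0 1 0]
  -> pairs=9 depth=2 groups=7 -> no
String 4 '{}{{}}{}{{}}{}{}': depth seq [1 0 1 2 1 0 1 0 1 2 1 0 1 0 1 0]
  -> pairs=8 depth=2 groups=6 -> no
String 5 '{}{}{}{}{{}}': depth seq [1 0 1 0 1 0 1 0 1 2 1 0]
  -> pairs=6 depth=2 groups=5 -> no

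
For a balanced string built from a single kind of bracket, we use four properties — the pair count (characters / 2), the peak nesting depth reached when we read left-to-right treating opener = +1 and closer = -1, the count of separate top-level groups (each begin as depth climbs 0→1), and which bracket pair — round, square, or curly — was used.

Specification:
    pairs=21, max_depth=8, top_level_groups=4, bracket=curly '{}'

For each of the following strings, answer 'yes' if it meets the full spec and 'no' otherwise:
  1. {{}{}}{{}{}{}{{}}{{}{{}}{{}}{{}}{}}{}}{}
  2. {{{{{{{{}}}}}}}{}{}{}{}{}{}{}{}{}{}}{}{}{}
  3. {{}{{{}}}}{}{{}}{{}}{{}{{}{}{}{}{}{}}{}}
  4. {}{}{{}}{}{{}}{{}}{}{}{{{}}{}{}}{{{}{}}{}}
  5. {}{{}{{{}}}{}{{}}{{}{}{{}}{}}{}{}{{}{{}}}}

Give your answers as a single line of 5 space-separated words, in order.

Answer: no yes no no no

Derivation:
String 1 '{{}{}}{{}{}{}{{}}{{}{{}}{{}}{{}}{}}{}}{}': depth seq [1 2 1 2 1 0 1 2 1 2 1 2 1 2 3 2 1 2 3 2 3 4 3 2 3 4 3 2 3 4 3 2 3 2 1 2 1 0 1 0]
  -> pairs=20 depth=4 groups=3 -> no
String 2 '{{{{{{{{}}}}}}}{}{}{}{}{}{}{}{}{}{}}{}{}{}': depth seq [1 2 3 4 5 6 7 8 7 6 5 4 3 2 1 2 1 2 1 2 1 2 1 2 1 2 1 2 1 2 1 2 1 2 1 0 1 0 1 0 1 0]
  -> pairs=21 depth=8 groups=4 -> yes
String 3 '{{}{{{}}}}{}{{}}{{}}{{}{{}{}{}{}{}{}}{}}': depth seq [1 2 1 2 3 4 3 2 1 0 1 0 1 2 1 0 1 2 1 0 1 2 1 2 3 2 3 2 3 2 3 2 3 2 3 2 1 2 1 0]
  -> pairs=20 depth=4 groups=5 -> no
String 4 '{}{}{{}}{}{{}}{{}}{}{}{{{}}{}{}}{{{}{}}{}}': depth seq [1 0 1 0 1 2 1 0 1 0 1 2 1 0 1 2 1 0 1 0 1 0 1 2 3 2 1 2 1 2 1 0 1 2 3 2 3 2 1 2 1 0]
  -> pairs=21 depth=3 groups=10 -> no
String 5 '{}{{}{{{}}}{}{{}}{{}{}{{}}{}}{}{}{{}{{}}}}': depth seq [1 0 1 2 1 2 3 4 3 2 1 2 1 2 3 2 1 2 3 2 3 2 3 4 3 2 3 2 1 2 1 2 1 2 3 2 3 4 3 2 1 0]
  -> pairs=21 depth=4 groups=2 -> no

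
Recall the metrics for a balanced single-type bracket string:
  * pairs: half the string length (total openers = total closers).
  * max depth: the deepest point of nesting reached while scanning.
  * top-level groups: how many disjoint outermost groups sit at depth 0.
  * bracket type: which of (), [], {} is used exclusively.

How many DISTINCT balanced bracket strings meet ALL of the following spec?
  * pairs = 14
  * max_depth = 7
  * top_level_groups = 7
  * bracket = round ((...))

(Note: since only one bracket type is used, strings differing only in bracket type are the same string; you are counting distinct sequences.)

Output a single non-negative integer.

Answer: 119

Derivation:
Spec: pairs=14 depth=7 groups=7
Count(depth <= 7) = 38753
Count(depth <= 6) = 38634
Count(depth == 7) = 38753 - 38634 = 119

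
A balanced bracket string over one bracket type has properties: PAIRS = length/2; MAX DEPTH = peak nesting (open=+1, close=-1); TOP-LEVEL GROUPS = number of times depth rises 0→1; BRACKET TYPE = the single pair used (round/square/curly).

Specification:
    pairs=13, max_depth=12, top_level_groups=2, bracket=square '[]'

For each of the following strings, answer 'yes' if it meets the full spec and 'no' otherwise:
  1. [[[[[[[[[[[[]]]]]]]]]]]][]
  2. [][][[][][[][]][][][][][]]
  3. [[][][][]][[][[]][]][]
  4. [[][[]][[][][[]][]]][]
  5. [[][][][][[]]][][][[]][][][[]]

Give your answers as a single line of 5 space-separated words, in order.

Answer: yes no no no no

Derivation:
String 1 '[[[[[[[[[[[[]]]]]]]]]]]][]': depth seq [1 2 3 4 5 6 7 8 9 10 11 12 11 10 9 8 7 6 5 4 3 2 1 0 1 0]
  -> pairs=13 depth=12 groups=2 -> yes
String 2 '[][][[][][[][]][][][][][]]': depth seq [1 0 1 0 1 2 1 2 1 2 3 2 3 2 1 2 1 2 1 2 1 2 1 2 1 0]
  -> pairs=13 depth=3 groups=3 -> no
String 3 '[[][][][]][[][[]][]][]': depth seq [1 2 1 2 1 2 1 2 1 0 1 2 1 2 3 2 1 2 1 0 1 0]
  -> pairs=11 depth=3 groups=3 -> no
String 4 '[[][[]][[][][[]][]]][]': depth seq [1 2 1 2 3 2 1 2 3 2 3 2 3 4 3 2 3 2 1 0 1 0]
  -> pairs=11 depth=4 groups=2 -> no
String 5 '[[][][][][[]]][][][[]][][][[]]': depth seq [1 2 1 2 1 2 1 2 1 2 3 2 1 0 1 0 1 0 1 2 1 0 1 0 1 0 1 2 1 0]
  -> pairs=15 depth=3 groups=7 -> no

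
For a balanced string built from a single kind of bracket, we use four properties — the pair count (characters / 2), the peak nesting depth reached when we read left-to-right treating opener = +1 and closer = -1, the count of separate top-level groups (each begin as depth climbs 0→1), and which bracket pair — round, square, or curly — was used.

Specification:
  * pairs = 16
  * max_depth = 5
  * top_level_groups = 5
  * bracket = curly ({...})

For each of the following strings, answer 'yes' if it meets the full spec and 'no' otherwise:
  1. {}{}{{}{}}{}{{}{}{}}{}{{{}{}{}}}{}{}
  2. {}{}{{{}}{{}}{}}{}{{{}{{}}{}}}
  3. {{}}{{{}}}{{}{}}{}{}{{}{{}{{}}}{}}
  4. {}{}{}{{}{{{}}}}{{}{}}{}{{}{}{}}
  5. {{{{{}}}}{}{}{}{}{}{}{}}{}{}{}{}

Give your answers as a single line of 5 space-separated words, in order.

Answer: no no no no yes

Derivation:
String 1 '{}{}{{}{}}{}{{}{}{}}{}{{{}{}{}}}{}{}': depth seq [1 0 1 0 1 2 1 2 1 0 1 0 1 2 1 2 1 2 1 0 1 0 1 2 3 2 3 2 3 2 1 0 1 0 1 0]
  -> pairs=18 depth=3 groups=9 -> no
String 2 '{}{}{{{}}{{}}{}}{}{{{}{{}}{}}}': depth seq [1 0 1 0 1 2 3 2 1 2 3 2 1 2 1 0 1 0 1 2 3 2 3 4 3 2 3 2 1 0]
  -> pairs=15 depth=4 groups=5 -> no
String 3 '{{}}{{{}}}{{}{}}{}{}{{}{{}{{}}}{}}': depth seq [1 2 1 0 1 2 3 2 1 0 1 2 1 2 1 0 1 0 1 0 1 2 1 2 3 2 3 4 3 2 1 2 1 0]
  -> pairs=17 depth=4 groups=6 -> no
String 4 '{}{}{}{{}{{{}}}}{{}{}}{}{{}{}{}}': depth seq [1 0 1 0 1 0 1 2 1 2 3 4 3 2 1 0 1 2 1 2 1 0 1 0 1 2 1 2 1 2 1 0]
  -> pairs=16 depth=4 groups=7 -> no
String 5 '{{{{{}}}}{}{}{}{}{}{}{}}{}{}{}{}': depth seq [1 2 3 4 5 4 3 2 1 2 1 2 1 2 1 2 1 2 1 2 1 2 1 0 1 0 1 0 1 0 1 0]
  -> pairs=16 depth=5 groups=5 -> yes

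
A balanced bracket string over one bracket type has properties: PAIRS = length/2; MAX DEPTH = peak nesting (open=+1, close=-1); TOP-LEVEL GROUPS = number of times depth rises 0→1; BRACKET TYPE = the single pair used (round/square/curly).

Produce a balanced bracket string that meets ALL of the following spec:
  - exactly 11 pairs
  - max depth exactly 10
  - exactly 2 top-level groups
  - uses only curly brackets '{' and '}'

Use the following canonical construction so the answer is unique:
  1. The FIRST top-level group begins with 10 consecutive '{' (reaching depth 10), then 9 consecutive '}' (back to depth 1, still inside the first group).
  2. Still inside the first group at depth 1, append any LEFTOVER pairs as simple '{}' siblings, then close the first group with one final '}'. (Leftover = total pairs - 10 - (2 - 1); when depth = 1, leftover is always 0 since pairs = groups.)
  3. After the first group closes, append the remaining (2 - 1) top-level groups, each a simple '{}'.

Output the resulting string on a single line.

Answer: {{{{{{{{{{}}}}}}}}}}{}

Derivation:
Spec: pairs=11 depth=10 groups=2
Leftover pairs = 11 - 10 - (2-1) = 0
First group: deep chain of depth 10 + 0 sibling pairs
Remaining 1 groups: simple '{}' each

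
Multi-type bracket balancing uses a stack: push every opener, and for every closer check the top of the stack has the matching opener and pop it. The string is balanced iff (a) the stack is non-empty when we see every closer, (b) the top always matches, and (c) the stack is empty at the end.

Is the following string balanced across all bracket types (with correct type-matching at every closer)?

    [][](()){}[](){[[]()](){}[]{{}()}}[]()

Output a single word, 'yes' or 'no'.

Answer: yes

Derivation:
pos 0: push '['; stack = [
pos 1: ']' matches '['; pop; stack = (empty)
pos 2: push '['; stack = [
pos 3: ']' matches '['; pop; stack = (empty)
pos 4: push '('; stack = (
pos 5: push '('; stack = ((
pos 6: ')' matches '('; pop; stack = (
pos 7: ')' matches '('; pop; stack = (empty)
pos 8: push '{'; stack = {
pos 9: '}' matches '{'; pop; stack = (empty)
pos 10: push '['; stack = [
pos 11: ']' matches '['; pop; stack = (empty)
pos 12: push '('; stack = (
pos 13: ')' matches '('; pop; stack = (empty)
pos 14: push '{'; stack = {
pos 15: push '['; stack = {[
pos 16: push '['; stack = {[[
pos 17: ']' matches '['; pop; stack = {[
pos 18: push '('; stack = {[(
pos 19: ')' matches '('; pop; stack = {[
pos 20: ']' matches '['; pop; stack = {
pos 21: push '('; stack = {(
pos 22: ')' matches '('; pop; stack = {
pos 23: push '{'; stack = {{
pos 24: '}' matches '{'; pop; stack = {
pos 25: push '['; stack = {[
pos 26: ']' matches '['; pop; stack = {
pos 27: push '{'; stack = {{
pos 28: push '{'; stack = {{{
pos 29: '}' matches '{'; pop; stack = {{
pos 30: push '('; stack = {{(
pos 31: ')' matches '('; pop; stack = {{
pos 32: '}' matches '{'; pop; stack = {
pos 33: '}' matches '{'; pop; stack = (empty)
pos 34: push '['; stack = [
pos 35: ']' matches '['; pop; stack = (empty)
pos 36: push '('; stack = (
pos 37: ')' matches '('; pop; stack = (empty)
end: stack empty → VALID
Verdict: properly nested → yes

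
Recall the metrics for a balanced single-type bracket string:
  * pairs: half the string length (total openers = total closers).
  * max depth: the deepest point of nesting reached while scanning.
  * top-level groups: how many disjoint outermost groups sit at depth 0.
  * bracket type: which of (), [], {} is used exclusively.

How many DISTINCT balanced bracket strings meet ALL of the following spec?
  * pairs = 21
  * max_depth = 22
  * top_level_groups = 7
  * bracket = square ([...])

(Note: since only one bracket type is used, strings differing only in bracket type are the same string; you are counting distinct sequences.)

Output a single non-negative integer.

Spec: pairs=21 depth=22 groups=7
Count(depth <= 22) = 463991880
Count(depth <= 21) = 463991880
Count(depth == 22) = 463991880 - 463991880 = 0

Answer: 0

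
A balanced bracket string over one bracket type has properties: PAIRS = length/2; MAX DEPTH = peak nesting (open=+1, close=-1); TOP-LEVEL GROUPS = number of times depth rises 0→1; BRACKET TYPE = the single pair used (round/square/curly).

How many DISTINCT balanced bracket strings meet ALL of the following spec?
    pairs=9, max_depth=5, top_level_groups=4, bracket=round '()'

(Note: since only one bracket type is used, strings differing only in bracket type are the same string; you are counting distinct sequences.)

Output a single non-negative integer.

Answer: 40

Derivation:
Spec: pairs=9 depth=5 groups=4
Count(depth <= 5) = 568
Count(depth <= 4) = 528
Count(depth == 5) = 568 - 528 = 40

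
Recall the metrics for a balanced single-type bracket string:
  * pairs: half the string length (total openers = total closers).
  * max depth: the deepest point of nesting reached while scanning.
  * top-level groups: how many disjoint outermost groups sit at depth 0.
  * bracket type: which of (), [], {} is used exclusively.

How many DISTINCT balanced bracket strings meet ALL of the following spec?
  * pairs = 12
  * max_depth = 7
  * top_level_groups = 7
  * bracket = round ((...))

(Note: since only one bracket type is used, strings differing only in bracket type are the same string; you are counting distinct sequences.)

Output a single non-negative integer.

Answer: 0

Derivation:
Spec: pairs=12 depth=7 groups=7
Count(depth <= 7) = 2548
Count(depth <= 6) = 2548
Count(depth == 7) = 2548 - 2548 = 0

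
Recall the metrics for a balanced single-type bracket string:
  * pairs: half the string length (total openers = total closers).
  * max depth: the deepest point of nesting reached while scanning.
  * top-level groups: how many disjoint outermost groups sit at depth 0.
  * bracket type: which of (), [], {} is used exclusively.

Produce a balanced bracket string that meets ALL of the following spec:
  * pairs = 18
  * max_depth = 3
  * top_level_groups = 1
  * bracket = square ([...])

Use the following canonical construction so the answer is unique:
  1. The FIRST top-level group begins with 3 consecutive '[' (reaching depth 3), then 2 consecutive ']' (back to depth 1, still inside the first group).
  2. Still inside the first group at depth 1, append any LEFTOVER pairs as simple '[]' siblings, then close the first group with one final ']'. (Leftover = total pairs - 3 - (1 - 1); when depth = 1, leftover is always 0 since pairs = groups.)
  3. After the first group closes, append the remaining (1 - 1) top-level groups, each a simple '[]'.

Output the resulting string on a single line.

Answer: [[[]][][][][][][][][][][][][][][][]]

Derivation:
Spec: pairs=18 depth=3 groups=1
Leftover pairs = 18 - 3 - (1-1) = 15
First group: deep chain of depth 3 + 15 sibling pairs
Remaining 0 groups: simple '[]' each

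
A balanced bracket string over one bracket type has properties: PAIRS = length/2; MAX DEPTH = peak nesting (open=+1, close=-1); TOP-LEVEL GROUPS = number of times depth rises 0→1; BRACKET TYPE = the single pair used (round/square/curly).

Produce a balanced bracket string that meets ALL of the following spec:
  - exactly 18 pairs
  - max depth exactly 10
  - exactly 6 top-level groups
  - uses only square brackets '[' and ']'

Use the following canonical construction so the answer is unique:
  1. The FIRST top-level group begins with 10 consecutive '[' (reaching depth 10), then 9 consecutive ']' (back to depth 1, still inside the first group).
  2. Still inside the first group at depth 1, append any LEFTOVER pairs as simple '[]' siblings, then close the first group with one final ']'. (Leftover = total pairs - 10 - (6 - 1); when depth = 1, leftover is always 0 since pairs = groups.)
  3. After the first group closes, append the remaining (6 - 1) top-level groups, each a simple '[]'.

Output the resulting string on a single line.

Answer: [[[[[[[[[[]]]]]]]]][][][]][][][][][]

Derivation:
Spec: pairs=18 depth=10 groups=6
Leftover pairs = 18 - 10 - (6-1) = 3
First group: deep chain of depth 10 + 3 sibling pairs
Remaining 5 groups: simple '[]' each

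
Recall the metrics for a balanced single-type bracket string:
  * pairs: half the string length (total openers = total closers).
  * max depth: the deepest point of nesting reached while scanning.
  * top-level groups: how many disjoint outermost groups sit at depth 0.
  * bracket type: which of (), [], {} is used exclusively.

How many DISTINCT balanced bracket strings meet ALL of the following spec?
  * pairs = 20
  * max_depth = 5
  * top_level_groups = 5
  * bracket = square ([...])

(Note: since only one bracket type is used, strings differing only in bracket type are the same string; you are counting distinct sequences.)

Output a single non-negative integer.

Spec: pairs=20 depth=5 groups=5
Count(depth <= 5) = 243473055
Count(depth <= 4) = 99657000
Count(depth == 5) = 243473055 - 99657000 = 143816055

Answer: 143816055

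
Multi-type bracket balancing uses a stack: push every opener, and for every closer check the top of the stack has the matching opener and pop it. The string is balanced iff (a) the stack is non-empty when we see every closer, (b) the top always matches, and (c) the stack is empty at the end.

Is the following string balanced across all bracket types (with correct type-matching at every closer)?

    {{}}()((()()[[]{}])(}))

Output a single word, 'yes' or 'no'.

pos 0: push '{'; stack = {
pos 1: push '{'; stack = {{
pos 2: '}' matches '{'; pop; stack = {
pos 3: '}' matches '{'; pop; stack = (empty)
pos 4: push '('; stack = (
pos 5: ')' matches '('; pop; stack = (empty)
pos 6: push '('; stack = (
pos 7: push '('; stack = ((
pos 8: push '('; stack = (((
pos 9: ')' matches '('; pop; stack = ((
pos 10: push '('; stack = (((
pos 11: ')' matches '('; pop; stack = ((
pos 12: push '['; stack = (([
pos 13: push '['; stack = (([[
pos 14: ']' matches '['; pop; stack = (([
pos 15: push '{'; stack = (([{
pos 16: '}' matches '{'; pop; stack = (([
pos 17: ']' matches '['; pop; stack = ((
pos 18: ')' matches '('; pop; stack = (
pos 19: push '('; stack = ((
pos 20: saw closer '}' but top of stack is '(' (expected ')') → INVALID
Verdict: type mismatch at position 20: '}' closes '(' → no

Answer: no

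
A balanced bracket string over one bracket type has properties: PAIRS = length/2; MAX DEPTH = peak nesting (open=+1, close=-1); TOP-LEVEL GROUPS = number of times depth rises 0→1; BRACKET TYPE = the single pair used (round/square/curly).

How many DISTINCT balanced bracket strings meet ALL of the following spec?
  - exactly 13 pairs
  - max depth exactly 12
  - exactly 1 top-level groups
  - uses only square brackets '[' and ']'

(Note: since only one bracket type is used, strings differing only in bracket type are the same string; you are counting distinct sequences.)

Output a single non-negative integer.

Spec: pairs=13 depth=12 groups=1
Count(depth <= 12) = 208011
Count(depth <= 11) = 207990
Count(depth == 12) = 208011 - 207990 = 21

Answer: 21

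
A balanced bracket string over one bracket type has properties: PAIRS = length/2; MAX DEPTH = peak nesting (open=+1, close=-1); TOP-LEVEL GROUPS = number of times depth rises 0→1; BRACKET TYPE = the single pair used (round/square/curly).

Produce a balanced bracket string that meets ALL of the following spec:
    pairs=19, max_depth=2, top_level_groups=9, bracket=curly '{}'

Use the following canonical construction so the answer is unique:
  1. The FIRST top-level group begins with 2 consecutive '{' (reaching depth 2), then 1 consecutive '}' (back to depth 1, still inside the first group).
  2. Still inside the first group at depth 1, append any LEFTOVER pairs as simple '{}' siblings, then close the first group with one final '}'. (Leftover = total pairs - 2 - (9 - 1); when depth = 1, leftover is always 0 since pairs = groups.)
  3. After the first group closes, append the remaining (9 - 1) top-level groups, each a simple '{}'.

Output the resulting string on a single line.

Spec: pairs=19 depth=2 groups=9
Leftover pairs = 19 - 2 - (9-1) = 9
First group: deep chain of depth 2 + 9 sibling pairs
Remaining 8 groups: simple '{}' each

Answer: {{}{}{}{}{}{}{}{}{}{}}{}{}{}{}{}{}{}{}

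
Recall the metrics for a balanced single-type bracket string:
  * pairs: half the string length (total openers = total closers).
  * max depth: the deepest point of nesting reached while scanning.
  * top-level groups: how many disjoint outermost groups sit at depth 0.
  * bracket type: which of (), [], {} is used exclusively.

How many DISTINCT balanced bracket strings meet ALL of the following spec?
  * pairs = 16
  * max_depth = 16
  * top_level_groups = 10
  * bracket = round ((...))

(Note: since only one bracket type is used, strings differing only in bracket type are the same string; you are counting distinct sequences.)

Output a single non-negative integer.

Answer: 0

Derivation:
Spec: pairs=16 depth=16 groups=10
Count(depth <= 16) = 33915
Count(depth <= 15) = 33915
Count(depth == 16) = 33915 - 33915 = 0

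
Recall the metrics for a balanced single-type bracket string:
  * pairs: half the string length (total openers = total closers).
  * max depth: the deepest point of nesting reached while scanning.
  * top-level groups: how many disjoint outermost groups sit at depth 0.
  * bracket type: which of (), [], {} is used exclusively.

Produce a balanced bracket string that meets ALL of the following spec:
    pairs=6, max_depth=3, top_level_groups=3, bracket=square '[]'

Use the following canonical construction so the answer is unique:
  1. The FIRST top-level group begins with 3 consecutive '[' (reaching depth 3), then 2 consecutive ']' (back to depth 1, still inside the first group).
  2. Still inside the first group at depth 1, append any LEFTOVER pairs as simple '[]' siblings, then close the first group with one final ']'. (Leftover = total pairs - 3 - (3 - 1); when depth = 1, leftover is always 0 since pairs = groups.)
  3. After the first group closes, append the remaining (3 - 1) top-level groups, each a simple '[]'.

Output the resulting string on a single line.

Answer: [[[]][]][][]

Derivation:
Spec: pairs=6 depth=3 groups=3
Leftover pairs = 6 - 3 - (3-1) = 1
First group: deep chain of depth 3 + 1 sibling pairs
Remaining 2 groups: simple '[]' each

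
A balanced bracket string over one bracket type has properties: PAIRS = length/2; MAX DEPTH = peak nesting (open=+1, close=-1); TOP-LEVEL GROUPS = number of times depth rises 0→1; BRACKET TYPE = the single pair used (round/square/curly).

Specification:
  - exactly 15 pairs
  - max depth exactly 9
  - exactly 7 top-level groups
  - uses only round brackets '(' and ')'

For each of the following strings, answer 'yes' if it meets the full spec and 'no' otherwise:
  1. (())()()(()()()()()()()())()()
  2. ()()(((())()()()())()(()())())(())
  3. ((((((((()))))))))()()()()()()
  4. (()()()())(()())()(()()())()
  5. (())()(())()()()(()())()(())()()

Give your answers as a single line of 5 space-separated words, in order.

String 1 '(())()()(()()()()()()()())()()': depth seq [1 2 1 0 1 0 1 0 1 2 1 2 1 2 1 2 1 2 1 2 1 2 1 2 1 0 1 0 1 0]
  -> pairs=15 depth=2 groups=6 -> no
String 2 '()()(((())()()()())()(()())())(())': depth seq [1 0 1 0 1 2 3 4 3 2 3 2 3 2 3 2 3 2 1 2 1 2 3 2 3 2 1 2 1 0 1 2 1 0]
  -> pairs=17 depth=4 groups=4 -> no
String 3 '((((((((()))))))))()()()()()()': depth seq [1 2 3 4 5 6 7 8 9 8 7 6 5 4 3 2 1 0 1 0 1 0 1 0 1 0 1 0 1 0]
  -> pairs=15 depth=9 groups=7 -> yes
String 4 '(()()()())(()())()(()()())()': depth seq [1 2 1 2 1 2 1 2 1 0 1 2 1 2 1 0 1 0 1 2 1 2 1 2 1 0 1 0]
  -> pairs=14 depth=2 groups=5 -> no
String 5 '(())()(())()()()(()())()(())()()': depth seq [1 2 1 0 1 0 1 2 1 0 1 0 1 0 1 0 1 2 1 2 1 0 1 0 1 2 1 0 1 0 1 0]
  -> pairs=16 depth=2 groups=11 -> no

Answer: no no yes no no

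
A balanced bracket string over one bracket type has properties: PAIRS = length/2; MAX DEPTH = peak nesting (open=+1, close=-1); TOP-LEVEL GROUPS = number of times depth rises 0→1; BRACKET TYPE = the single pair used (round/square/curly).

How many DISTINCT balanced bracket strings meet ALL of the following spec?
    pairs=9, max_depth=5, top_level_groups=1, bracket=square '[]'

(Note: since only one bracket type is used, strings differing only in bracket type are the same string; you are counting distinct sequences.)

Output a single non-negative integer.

Answer: 484

Derivation:
Spec: pairs=9 depth=5 groups=1
Count(depth <= 5) = 1094
Count(depth <= 4) = 610
Count(depth == 5) = 1094 - 610 = 484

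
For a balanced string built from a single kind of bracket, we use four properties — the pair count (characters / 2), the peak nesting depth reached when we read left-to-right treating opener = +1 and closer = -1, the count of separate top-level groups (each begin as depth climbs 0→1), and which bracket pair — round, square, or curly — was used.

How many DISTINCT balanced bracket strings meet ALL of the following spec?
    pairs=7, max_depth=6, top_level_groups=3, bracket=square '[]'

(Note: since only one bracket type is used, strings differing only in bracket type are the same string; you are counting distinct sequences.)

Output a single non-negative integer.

Answer: 0

Derivation:
Spec: pairs=7 depth=6 groups=3
Count(depth <= 6) = 90
Count(depth <= 5) = 90
Count(depth == 6) = 90 - 90 = 0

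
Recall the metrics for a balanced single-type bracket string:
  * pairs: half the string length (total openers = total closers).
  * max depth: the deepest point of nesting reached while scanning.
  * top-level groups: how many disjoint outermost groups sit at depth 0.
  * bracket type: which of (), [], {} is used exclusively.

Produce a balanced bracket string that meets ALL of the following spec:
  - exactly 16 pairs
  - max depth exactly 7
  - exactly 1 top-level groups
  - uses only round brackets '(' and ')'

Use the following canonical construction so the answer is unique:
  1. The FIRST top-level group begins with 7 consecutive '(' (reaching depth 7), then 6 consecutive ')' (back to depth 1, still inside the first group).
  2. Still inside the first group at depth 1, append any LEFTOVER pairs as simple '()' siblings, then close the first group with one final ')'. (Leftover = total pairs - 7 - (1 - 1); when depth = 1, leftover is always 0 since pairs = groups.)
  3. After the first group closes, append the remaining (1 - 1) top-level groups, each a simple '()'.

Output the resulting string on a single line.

Answer: ((((((())))))()()()()()()()()())

Derivation:
Spec: pairs=16 depth=7 groups=1
Leftover pairs = 16 - 7 - (1-1) = 9
First group: deep chain of depth 7 + 9 sibling pairs
Remaining 0 groups: simple '()' each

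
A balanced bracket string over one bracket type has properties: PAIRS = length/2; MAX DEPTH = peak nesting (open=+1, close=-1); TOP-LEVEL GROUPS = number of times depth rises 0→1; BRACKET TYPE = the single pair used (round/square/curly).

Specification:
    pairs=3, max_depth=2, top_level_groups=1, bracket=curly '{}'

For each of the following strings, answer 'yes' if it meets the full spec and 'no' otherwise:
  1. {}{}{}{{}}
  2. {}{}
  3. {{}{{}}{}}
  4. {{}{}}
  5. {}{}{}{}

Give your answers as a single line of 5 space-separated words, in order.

String 1 '{}{}{}{{}}': depth seq [1 0 1 0 1 0 1 2 1 0]
  -> pairs=5 depth=2 groups=4 -> no
String 2 '{}{}': depth seq [1 0 1 0]
  -> pairs=2 depth=1 groups=2 -> no
String 3 '{{}{{}}{}}': depth seq [1 2 1 2 3 2 1 2 1 0]
  -> pairs=5 depth=3 groups=1 -> no
String 4 '{{}{}}': depth seq [1 2 1 2 1 0]
  -> pairs=3 depth=2 groups=1 -> yes
String 5 '{}{}{}{}': depth seq [1 0 1 0 1 0 1 0]
  -> pairs=4 depth=1 groups=4 -> no

Answer: no no no yes no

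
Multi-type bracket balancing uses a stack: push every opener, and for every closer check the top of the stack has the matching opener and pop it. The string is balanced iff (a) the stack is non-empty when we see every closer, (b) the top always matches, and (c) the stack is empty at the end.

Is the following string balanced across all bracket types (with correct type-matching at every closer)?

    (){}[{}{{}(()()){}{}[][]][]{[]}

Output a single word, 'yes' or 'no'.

Answer: no

Derivation:
pos 0: push '('; stack = (
pos 1: ')' matches '('; pop; stack = (empty)
pos 2: push '{'; stack = {
pos 3: '}' matches '{'; pop; stack = (empty)
pos 4: push '['; stack = [
pos 5: push '{'; stack = [{
pos 6: '}' matches '{'; pop; stack = [
pos 7: push '{'; stack = [{
pos 8: push '{'; stack = [{{
pos 9: '}' matches '{'; pop; stack = [{
pos 10: push '('; stack = [{(
pos 11: push '('; stack = [{((
pos 12: ')' matches '('; pop; stack = [{(
pos 13: push '('; stack = [{((
pos 14: ')' matches '('; pop; stack = [{(
pos 15: ')' matches '('; pop; stack = [{
pos 16: push '{'; stack = [{{
pos 17: '}' matches '{'; pop; stack = [{
pos 18: push '{'; stack = [{{
pos 19: '}' matches '{'; pop; stack = [{
pos 20: push '['; stack = [{[
pos 21: ']' matches '['; pop; stack = [{
pos 22: push '['; stack = [{[
pos 23: ']' matches '['; pop; stack = [{
pos 24: saw closer ']' but top of stack is '{' (expected '}') → INVALID
Verdict: type mismatch at position 24: ']' closes '{' → no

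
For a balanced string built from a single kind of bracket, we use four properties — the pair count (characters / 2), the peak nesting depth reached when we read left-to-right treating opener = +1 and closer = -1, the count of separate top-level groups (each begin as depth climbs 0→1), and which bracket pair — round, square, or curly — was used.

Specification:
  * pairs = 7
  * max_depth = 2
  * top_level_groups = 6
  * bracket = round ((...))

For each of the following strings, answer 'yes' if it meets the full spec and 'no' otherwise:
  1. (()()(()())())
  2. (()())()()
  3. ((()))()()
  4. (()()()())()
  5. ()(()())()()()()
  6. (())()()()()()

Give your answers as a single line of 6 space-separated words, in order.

Answer: no no no no no yes

Derivation:
String 1 '(()()(()())())': depth seq [1 2 1 2 1 2 3 2 3 2 1 2 1 0]
  -> pairs=7 depth=3 groups=1 -> no
String 2 '(()())()()': depth seq [1 2 1 2 1 0 1 0 1 0]
  -> pairs=5 depth=2 groups=3 -> no
String 3 '((()))()()': depth seq [1 2 3 2 1 0 1 0 1 0]
  -> pairs=5 depth=3 groups=3 -> no
String 4 '(()()()())()': depth seq [1 2 1 2 1 2 1 2 1 0 1 0]
  -> pairs=6 depth=2 groups=2 -> no
String 5 '()(()())()()()()': depth seq [1 0 1 2 1 2 1 0 1 0 1 0 1 0 1 0]
  -> pairs=8 depth=2 groups=6 -> no
String 6 '(())()()()()()': depth seq [1 2 1 0 1 0 1 0 1 0 1 0 1 0]
  -> pairs=7 depth=2 groups=6 -> yes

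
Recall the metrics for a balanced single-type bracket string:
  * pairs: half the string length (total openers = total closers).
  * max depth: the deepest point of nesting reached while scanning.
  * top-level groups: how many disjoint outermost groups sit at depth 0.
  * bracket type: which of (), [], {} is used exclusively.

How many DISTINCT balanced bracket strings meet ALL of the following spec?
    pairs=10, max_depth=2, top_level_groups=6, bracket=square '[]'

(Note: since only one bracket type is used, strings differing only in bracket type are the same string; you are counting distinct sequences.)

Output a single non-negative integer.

Spec: pairs=10 depth=2 groups=6
Count(depth <= 2) = 126
Count(depth <= 1) = 0
Count(depth == 2) = 126 - 0 = 126

Answer: 126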